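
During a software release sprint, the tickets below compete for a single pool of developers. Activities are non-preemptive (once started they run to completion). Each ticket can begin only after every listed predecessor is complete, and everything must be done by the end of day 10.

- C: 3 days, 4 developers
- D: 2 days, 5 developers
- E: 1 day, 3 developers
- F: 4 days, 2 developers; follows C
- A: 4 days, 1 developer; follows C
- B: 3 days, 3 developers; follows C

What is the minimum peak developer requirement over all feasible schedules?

Early-start (C@1, D@1, E@1, F@4, A@4, B@4) gives peak 12: d1:12  d2:9  d3:4  d4:6  d5:6  d6:6  d7:3  d8:0  d9:0  d10:0.
Shift D→4, E→6, F→6, B→7.
Schedule C@1, D@4, E@6, F@6, A@4, B@7: d1:4  d2:4  d3:4  d4:6  d5:6  d6:6  d7:6  d8:5  d9:5  d10:0 — peak 6.

6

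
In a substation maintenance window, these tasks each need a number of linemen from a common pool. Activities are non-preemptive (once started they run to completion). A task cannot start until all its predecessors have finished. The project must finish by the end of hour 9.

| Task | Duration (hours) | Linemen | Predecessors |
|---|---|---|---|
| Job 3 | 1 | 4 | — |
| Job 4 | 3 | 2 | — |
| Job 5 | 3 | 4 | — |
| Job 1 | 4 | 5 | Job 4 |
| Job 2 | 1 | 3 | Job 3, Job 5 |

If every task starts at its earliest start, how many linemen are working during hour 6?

At early start, hour 6 has: Job 1.
Demand: 5 = 5.

5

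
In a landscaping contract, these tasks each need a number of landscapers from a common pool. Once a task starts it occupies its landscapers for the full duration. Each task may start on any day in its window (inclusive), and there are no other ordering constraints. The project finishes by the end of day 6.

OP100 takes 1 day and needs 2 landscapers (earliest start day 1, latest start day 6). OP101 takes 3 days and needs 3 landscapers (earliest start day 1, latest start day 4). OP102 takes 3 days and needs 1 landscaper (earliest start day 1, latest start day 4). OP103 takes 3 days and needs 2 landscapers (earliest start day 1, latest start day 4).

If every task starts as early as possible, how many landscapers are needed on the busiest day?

Early-start schedule: OP100@1, OP101@1, OP102@1, OP103@1.
Load per day: day 1: 8, day 2: 6, day 3: 6, day 4: 0, day 5: 0, day 6: 0.
Peak is 8.

8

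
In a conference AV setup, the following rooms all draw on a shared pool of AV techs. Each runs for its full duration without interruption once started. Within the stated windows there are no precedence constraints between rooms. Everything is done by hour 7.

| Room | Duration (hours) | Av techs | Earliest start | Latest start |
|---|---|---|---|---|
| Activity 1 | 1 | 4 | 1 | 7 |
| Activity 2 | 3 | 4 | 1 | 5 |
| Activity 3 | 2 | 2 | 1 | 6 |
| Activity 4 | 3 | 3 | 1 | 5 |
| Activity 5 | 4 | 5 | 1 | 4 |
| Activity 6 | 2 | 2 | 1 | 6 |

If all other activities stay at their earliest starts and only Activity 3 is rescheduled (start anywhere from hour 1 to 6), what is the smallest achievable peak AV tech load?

Activity 3@1: h1:20  h2:16  h3:12  h4:5  h5:0  h6:0  h7:0 → peak 20
Activity 3@2: h1:18  h2:16  h3:14  h4:5  h5:0  h6:0  h7:0 → peak 18
Activity 3@3: h1:18  h2:14  h3:14  h4:7  h5:0  h6:0  h7:0 → peak 18
Activity 3@4: h1:18  h2:14  h3:12  h4:7  h5:2  h6:0  h7:0 → peak 18
Activity 3@5: h1:18  h2:14  h3:12  h4:5  h5:2  h6:2  h7:0 → peak 18
Activity 3@6: h1:18  h2:14  h3:12  h4:5  h5:0  h6:2  h7:2 → peak 18
Best is Activity 3@2, peak 18.

18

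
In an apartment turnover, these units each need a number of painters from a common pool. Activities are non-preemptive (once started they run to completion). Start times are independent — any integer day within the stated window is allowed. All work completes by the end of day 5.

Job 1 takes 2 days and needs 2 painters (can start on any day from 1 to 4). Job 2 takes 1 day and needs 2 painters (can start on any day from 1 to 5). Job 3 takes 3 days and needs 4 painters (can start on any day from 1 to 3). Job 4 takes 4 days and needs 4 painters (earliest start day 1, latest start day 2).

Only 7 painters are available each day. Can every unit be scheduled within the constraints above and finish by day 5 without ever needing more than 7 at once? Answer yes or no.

The minimum achievable peak is 8; 7 < 8, so no feasible schedule stays within the cap.

no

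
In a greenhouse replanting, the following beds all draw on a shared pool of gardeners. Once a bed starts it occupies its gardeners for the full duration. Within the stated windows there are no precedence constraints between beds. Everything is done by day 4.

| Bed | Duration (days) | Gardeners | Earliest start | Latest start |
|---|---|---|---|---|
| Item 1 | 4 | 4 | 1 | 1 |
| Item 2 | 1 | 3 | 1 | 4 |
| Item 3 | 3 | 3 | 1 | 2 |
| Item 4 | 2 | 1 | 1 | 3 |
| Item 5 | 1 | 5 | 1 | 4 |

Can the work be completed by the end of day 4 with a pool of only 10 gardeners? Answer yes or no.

yes

Schedule Item 1@1, Item 2@1, Item 3@1, Item 4@2, Item 5@4: d1:10  d2:8  d3:8  d4:9 — peak 10 ≤ 10.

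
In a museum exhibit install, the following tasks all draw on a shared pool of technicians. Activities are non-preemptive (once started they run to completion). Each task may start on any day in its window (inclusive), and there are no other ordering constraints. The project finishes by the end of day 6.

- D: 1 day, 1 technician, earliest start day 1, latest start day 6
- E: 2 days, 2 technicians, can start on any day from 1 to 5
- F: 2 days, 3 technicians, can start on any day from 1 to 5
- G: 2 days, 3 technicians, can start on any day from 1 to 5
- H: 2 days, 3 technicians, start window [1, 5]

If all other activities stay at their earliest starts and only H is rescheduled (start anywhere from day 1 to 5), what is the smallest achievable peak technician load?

9

H@1: d1:12  d2:11  d3:0  d4:0  d5:0  d6:0 → peak 12
H@2: d1:9  d2:11  d3:3  d4:0  d5:0  d6:0 → peak 11
H@3: d1:9  d2:8  d3:3  d4:3  d5:0  d6:0 → peak 9
H@4: d1:9  d2:8  d3:0  d4:3  d5:3  d6:0 → peak 9
H@5: d1:9  d2:8  d3:0  d4:0  d5:3  d6:3 → peak 9
Best is H@3, peak 9.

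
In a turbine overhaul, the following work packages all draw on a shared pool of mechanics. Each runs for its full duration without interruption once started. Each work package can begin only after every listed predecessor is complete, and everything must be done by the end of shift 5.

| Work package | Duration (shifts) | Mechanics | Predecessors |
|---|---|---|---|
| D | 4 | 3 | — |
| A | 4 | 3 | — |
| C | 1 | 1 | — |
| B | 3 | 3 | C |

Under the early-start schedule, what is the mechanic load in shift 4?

9

At early start, shift 4 has: D, A, B.
Demand: 3 + 3 + 3 = 9.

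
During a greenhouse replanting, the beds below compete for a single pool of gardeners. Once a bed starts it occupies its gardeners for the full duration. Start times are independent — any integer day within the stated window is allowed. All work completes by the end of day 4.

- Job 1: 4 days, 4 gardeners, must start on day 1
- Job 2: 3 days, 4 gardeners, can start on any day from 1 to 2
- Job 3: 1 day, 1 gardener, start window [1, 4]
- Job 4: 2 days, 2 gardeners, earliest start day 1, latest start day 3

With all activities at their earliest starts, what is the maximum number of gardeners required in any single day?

Early-start schedule: Job 1@1, Job 2@1, Job 3@1, Job 4@1.
Load per day: day 1: 11, day 2: 10, day 3: 8, day 4: 4.
Peak is 11.

11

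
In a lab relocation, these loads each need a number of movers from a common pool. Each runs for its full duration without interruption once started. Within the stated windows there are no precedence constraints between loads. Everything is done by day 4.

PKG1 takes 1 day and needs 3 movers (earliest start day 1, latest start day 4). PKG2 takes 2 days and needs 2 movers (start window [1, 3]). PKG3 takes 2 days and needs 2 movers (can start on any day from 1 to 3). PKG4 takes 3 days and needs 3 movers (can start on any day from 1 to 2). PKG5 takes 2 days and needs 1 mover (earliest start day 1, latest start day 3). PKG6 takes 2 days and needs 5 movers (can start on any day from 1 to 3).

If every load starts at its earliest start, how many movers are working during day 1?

At early start, day 1 has: PKG1, PKG2, PKG3, PKG4, PKG5, PKG6.
Demand: 3 + 2 + 2 + 3 + 1 + 5 = 16.

16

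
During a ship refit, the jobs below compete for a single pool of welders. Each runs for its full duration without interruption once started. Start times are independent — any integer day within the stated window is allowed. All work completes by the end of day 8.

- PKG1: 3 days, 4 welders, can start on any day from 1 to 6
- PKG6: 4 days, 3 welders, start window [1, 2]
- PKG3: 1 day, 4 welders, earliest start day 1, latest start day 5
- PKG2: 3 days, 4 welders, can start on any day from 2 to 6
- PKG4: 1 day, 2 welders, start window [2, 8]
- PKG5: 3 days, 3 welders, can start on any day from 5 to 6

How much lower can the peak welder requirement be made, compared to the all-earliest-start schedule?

Early-start peak: d1:11  d2:13  d3:11  d4:7  d5:3  d6:3  d7:3  d8:0 ⇒ 13.
Leveled (PKG1@1, PKG6@1, PKG3@4, PKG2@5, PKG4@5, PKG5@6): d1:7  d2:7  d3:7  d4:7  d5:6  d6:7  d7:7  d8:3 ⇒ 7.
Reduction 13 − 7 = 6.

6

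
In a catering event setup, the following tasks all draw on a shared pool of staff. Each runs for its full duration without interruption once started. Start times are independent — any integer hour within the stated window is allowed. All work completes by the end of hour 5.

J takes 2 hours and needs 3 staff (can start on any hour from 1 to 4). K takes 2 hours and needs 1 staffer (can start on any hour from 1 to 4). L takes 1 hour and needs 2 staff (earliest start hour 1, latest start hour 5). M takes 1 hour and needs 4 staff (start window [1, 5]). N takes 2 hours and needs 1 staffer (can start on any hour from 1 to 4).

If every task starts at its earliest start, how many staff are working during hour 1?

At early start, hour 1 has: J, K, L, M, N.
Demand: 3 + 1 + 2 + 4 + 1 = 11.

11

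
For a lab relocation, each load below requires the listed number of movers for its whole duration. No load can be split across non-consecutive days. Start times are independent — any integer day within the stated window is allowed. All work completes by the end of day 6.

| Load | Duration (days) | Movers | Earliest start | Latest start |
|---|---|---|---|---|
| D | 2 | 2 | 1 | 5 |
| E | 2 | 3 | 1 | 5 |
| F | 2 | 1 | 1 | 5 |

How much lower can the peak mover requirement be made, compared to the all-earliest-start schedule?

Early-start peak: d1:6  d2:6  d3:0  d4:0  d5:0  d6:0 ⇒ 6.
Leveled (D@1, E@3, F@1): d1:3  d2:3  d3:3  d4:3  d5:0  d6:0 ⇒ 3.
Reduction 6 − 3 = 3.

3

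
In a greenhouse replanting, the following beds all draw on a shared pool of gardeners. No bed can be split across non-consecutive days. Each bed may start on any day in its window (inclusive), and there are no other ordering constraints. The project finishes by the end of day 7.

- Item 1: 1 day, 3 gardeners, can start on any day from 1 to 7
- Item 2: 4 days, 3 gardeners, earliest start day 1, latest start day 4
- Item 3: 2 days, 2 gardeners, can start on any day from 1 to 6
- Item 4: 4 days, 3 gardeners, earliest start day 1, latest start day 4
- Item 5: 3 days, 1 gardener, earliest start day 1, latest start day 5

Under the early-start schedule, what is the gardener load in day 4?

6

At early start, day 4 has: Item 2, Item 4.
Demand: 3 + 3 = 6.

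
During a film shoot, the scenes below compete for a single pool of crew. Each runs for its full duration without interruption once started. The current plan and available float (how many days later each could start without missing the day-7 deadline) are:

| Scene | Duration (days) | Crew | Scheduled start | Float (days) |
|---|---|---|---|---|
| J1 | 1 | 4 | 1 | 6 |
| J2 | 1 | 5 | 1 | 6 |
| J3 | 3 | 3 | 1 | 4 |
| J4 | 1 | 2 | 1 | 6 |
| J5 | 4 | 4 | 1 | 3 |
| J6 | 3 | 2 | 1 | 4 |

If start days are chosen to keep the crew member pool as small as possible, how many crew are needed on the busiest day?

7

Early-start (J1@1, J2@1, J3@1, J4@1, J5@1, J6@1) gives peak 20: d1:20  d2:9  d3:9  d4:4  d5:0  d6:0  d7:0.
Shift J2→2, J3→3, J4→3, J5→4.
Schedule J1@1, J2@2, J3@3, J4@3, J5@4, J6@1: d1:6  d2:7  d3:7  d4:7  d5:7  d6:4  d7:4 — peak 7.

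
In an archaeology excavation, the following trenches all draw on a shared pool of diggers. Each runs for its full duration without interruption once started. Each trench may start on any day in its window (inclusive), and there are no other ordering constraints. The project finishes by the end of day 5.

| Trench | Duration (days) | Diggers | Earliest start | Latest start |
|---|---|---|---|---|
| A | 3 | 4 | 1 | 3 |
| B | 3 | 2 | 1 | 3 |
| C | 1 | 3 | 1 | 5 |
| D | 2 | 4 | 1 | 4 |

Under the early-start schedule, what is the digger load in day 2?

At early start, day 2 has: A, B, D.
Demand: 4 + 2 + 4 = 10.

10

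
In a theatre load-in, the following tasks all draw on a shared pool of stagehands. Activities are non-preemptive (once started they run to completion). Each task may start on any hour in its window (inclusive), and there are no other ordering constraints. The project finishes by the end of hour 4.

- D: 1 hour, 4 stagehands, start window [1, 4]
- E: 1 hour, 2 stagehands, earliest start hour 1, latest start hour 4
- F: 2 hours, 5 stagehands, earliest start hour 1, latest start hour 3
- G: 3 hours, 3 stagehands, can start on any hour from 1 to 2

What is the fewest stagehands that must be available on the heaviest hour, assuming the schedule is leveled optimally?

8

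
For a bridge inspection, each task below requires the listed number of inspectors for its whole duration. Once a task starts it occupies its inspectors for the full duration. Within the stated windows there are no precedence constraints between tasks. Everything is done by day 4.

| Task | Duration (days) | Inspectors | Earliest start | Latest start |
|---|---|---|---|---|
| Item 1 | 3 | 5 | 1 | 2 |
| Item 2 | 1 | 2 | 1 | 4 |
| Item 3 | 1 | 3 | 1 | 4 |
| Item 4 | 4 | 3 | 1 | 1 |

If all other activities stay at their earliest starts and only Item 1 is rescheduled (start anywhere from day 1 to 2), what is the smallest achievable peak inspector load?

Item 1@1: d1:13  d2:8  d3:8  d4:3 → peak 13
Item 1@2: d1:8  d2:8  d3:8  d4:8 → peak 8
Best is Item 1@2, peak 8.

8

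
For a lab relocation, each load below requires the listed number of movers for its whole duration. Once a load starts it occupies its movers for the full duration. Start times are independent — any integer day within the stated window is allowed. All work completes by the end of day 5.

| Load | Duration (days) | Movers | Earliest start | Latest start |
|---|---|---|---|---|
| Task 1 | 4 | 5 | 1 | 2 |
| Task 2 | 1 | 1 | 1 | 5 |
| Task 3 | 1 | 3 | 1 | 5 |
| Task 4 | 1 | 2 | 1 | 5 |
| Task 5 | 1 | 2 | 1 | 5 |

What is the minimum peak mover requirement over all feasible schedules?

Early-start (Task 1@1, Task 2@1, Task 3@1, Task 4@1, Task 5@1) gives peak 13: d1:13  d2:5  d3:5  d4:5  d5:0.
Shift Task 3→5, Task 4→2, Task 5→3.
Schedule Task 1@1, Task 2@1, Task 3@5, Task 4@2, Task 5@3: d1:6  d2:7  d3:7  d4:5  d5:3 — peak 7.

7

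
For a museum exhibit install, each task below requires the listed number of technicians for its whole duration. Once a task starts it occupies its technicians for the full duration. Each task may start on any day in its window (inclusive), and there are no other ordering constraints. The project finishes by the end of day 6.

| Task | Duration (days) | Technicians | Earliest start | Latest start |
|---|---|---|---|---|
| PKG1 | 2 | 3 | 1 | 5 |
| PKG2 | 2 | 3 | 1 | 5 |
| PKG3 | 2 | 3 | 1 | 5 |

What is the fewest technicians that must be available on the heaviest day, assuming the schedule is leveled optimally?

Early-start (PKG1@1, PKG2@1, PKG3@1) gives peak 9: d1:9  d2:9  d3:0  d4:0  d5:0  d6:0.
Shift PKG2→3, PKG3→5.
Schedule PKG1@1, PKG2@3, PKG3@5: d1:3  d2:3  d3:3  d4:3  d5:3  d6:3 — peak 3.
Total technician-days = 18 over 6 days ⇒ peak ≥ ⌈18/6⌉ = 3, so 3 is optimal.

3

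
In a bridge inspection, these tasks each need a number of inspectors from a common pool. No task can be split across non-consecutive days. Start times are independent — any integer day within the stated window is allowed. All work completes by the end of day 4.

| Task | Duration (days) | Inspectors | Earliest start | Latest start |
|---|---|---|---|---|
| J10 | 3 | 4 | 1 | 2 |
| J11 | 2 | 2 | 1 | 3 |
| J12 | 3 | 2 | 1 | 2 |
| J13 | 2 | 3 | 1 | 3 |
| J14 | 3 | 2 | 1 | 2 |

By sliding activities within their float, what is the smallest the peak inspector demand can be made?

Early-start (J10@1, J11@1, J12@1, J13@1, J14@1) gives peak 13: d1:13  d2:13  d3:8  d4:0.
Shift J13→3.
Schedule J10@1, J11@1, J12@1, J13@3, J14@1: d1:10  d2:10  d3:11  d4:3 — peak 11.

11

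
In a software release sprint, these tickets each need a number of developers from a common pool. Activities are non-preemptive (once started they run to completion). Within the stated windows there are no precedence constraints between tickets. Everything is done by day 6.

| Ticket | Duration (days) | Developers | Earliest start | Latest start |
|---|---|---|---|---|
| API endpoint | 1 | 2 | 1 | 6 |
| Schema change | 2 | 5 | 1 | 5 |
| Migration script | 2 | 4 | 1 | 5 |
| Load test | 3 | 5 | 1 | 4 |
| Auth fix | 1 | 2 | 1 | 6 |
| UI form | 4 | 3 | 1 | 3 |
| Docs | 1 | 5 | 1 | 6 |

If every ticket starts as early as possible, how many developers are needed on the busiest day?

Early-start schedule: API endpoint@1, Schema change@1, Migration script@1, Load test@1, Auth fix@1, UI form@1, Docs@1.
Load per day: day 1: 26, day 2: 17, day 3: 8, day 4: 3, day 5: 0, day 6: 0.
Peak is 26.

26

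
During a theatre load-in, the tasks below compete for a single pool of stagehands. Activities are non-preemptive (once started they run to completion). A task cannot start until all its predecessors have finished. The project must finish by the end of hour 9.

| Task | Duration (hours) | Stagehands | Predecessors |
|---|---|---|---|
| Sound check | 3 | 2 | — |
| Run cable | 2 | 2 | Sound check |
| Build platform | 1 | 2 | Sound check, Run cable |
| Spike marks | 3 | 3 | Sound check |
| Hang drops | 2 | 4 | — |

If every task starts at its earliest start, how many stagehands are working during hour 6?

At early start, hour 6 has: Build platform, Spike marks.
Demand: 2 + 3 = 5.

5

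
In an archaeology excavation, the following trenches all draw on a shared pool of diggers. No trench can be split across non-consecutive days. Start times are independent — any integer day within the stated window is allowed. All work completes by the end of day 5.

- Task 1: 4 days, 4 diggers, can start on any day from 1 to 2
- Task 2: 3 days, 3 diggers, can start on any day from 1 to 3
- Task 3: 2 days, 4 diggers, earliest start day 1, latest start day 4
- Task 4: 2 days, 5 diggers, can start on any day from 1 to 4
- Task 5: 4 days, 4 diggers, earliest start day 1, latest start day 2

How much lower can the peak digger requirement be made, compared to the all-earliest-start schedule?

5

Early-start peak: d1:20  d2:20  d3:11  d4:8  d5:0 ⇒ 20.
Leveled (Task 1@1, Task 2@1, Task 3@1, Task 4@4, Task 5@1): d1:15  d2:15  d3:11  d4:13  d5:5 ⇒ 15.
Reduction 20 − 15 = 5.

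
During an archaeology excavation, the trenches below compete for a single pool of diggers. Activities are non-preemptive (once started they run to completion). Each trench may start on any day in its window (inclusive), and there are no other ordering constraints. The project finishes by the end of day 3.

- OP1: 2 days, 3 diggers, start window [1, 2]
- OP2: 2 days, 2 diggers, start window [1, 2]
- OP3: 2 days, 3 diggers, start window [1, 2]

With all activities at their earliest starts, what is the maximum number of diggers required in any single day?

Early-start schedule: OP1@1, OP2@1, OP3@1.
Load per day: day 1: 8, day 2: 8, day 3: 0.
Peak is 8.

8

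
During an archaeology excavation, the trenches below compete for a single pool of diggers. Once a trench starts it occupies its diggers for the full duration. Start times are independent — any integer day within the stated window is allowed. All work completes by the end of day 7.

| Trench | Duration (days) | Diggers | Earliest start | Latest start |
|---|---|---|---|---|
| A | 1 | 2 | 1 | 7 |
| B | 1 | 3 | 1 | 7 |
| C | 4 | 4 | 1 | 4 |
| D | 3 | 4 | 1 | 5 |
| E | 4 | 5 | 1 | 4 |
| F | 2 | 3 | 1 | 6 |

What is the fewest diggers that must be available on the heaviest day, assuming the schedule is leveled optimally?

9

Early-start (A@1, B@1, C@1, D@1, E@1, F@1) gives peak 21: d1:21  d2:16  d3:13  d4:9  d5:0  d6:0  d7:0.
Shift D→5, E→2, F→6.
Schedule A@1, B@1, C@1, D@5, E@2, F@6: d1:9  d2:9  d3:9  d4:9  d5:9  d6:7  d7:7 — peak 9.
Total digger-days = 59 over 7 days ⇒ peak ≥ ⌈59/7⌉ = 9, so 9 is optimal.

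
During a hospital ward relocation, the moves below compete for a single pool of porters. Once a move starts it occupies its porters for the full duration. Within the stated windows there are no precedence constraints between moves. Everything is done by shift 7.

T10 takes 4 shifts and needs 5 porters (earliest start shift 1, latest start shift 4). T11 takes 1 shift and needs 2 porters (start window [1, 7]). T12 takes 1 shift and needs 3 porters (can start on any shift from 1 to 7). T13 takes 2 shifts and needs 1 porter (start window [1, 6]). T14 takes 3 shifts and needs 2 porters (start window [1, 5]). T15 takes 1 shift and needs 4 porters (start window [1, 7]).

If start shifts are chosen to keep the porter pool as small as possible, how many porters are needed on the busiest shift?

6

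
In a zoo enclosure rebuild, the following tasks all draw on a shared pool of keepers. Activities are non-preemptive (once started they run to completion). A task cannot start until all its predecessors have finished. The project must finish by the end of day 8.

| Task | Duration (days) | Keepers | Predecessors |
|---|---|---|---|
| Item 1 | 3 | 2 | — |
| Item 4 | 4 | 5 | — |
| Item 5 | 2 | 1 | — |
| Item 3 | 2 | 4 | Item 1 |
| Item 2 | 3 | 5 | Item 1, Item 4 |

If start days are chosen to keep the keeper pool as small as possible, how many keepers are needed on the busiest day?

Schedule Item 1@1, Item 4@1, Item 5@1, Item 3@4, Item 2@5: d1:8  d2:8  d3:7  d4:9  d5:9  d6:5  d7:5  d8:0 — peak 9.

9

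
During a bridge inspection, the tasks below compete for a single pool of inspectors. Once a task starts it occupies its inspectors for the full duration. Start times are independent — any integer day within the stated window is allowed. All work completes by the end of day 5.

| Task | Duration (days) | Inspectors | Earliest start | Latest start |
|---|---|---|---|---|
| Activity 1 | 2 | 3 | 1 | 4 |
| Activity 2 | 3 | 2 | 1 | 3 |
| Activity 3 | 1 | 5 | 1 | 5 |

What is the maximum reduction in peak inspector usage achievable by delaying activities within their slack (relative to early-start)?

5

Early-start peak: d1:10  d2:5  d3:2  d4:0  d5:0 ⇒ 10.
Leveled (Activity 1@1, Activity 2@1, Activity 3@4): d1:5  d2:5  d3:2  d4:5  d5:0 ⇒ 5.
Reduction 10 − 5 = 5.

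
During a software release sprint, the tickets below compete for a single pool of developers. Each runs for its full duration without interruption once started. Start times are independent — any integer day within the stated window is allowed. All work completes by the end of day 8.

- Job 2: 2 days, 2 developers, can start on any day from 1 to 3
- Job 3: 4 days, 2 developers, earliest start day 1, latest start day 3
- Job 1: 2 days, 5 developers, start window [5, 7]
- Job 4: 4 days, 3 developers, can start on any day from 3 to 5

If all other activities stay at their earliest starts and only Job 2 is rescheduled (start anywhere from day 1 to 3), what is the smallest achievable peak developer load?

8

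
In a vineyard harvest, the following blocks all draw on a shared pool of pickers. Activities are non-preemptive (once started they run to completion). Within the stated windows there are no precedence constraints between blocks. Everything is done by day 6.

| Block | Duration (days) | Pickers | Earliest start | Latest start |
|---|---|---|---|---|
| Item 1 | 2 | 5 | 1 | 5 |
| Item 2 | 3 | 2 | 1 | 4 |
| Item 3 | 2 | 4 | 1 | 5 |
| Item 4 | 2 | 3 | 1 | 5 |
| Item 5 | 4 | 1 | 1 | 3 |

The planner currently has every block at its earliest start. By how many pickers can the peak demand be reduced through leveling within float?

9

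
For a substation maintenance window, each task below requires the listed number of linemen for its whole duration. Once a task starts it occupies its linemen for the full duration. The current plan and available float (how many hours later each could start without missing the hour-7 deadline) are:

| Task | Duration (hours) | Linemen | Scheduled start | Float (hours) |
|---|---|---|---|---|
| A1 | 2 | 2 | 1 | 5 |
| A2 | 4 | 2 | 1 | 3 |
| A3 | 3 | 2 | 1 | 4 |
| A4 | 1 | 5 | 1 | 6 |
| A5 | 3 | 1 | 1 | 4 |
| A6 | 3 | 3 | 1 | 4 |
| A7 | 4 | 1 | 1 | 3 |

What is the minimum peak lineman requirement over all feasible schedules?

Early-start (A1@1, A2@1, A3@1, A4@1, A5@1, A6@1, A7@1) gives peak 16: h1:16  h2:11  h3:9  h4:3  h5:0  h6:0  h7:0.
Shift A4→7, A5→5, A6→4, A7→3.
Schedule A1@1, A2@1, A3@1, A4@7, A5@5, A6@4, A7@3: h1:6  h2:6  h3:5  h4:6  h5:5  h6:5  h7:6 — peak 6.
Total lineman-hours = 39 over 7 hours ⇒ peak ≥ ⌈39/7⌉ = 6, so 6 is optimal.

6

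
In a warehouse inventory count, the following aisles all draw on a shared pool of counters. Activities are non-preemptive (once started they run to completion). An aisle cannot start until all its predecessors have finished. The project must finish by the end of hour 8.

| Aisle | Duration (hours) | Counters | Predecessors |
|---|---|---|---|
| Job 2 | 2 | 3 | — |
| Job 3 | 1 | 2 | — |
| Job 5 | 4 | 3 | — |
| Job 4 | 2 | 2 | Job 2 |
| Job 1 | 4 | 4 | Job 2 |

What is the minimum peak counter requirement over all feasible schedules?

6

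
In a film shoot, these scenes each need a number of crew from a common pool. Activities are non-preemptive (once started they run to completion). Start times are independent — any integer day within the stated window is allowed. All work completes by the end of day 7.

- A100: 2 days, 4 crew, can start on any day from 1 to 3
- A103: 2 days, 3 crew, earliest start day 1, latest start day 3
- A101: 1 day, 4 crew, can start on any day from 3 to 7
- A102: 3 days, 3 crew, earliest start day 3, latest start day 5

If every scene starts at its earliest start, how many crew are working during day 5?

3

At early start, day 5 has: A102.
Demand: 3 = 3.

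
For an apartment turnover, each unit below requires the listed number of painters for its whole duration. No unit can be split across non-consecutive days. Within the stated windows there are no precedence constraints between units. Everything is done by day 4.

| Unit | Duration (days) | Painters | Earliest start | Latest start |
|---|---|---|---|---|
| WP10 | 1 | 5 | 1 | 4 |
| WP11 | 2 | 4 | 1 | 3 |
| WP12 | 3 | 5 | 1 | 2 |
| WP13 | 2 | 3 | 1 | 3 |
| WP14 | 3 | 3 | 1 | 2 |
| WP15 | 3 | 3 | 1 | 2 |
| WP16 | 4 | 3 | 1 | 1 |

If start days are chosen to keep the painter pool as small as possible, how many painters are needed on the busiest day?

18

Early-start (WP10@1, WP11@1, WP12@1, WP13@1, WP14@1, WP15@1, WP16@1) gives peak 26: d1:26  d2:21  d3:14  d4:3.
Shift WP13→3, WP14→2, WP15→2.
Schedule WP10@1, WP11@1, WP12@1, WP13@3, WP14@2, WP15@2, WP16@1: d1:17  d2:18  d3:17  d4:12 — peak 18.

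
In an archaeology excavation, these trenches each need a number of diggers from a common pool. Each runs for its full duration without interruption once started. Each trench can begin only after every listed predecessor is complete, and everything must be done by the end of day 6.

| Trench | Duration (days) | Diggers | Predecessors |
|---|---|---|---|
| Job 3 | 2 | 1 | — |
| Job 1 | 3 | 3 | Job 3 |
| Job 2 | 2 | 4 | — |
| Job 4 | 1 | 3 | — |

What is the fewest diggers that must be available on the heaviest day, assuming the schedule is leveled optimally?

Early-start (Job 3@1, Job 1@3, Job 2@1, Job 4@1) gives peak 8: d1:8  d2:5  d3:3  d4:3  d5:3  d6:0.
Shift Job 4→6.
Schedule Job 3@1, Job 1@3, Job 2@1, Job 4@6: d1:5  d2:5  d3:3  d4:3  d5:3  d6:3 — peak 5.

5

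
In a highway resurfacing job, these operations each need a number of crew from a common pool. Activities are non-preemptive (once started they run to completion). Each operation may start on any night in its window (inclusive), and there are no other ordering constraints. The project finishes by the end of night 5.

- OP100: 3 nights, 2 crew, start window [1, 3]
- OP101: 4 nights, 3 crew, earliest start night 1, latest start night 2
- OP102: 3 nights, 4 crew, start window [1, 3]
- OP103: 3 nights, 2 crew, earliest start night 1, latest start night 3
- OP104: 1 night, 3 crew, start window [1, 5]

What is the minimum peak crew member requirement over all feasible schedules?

Early-start (OP100@1, OP101@1, OP102@1, OP103@1, OP104@1) gives peak 14: n1:14  n2:11  n3:11  n4:3  n5:0.
Shift OP104→4.
Schedule OP100@1, OP101@1, OP102@1, OP103@1, OP104@4: n1:11  n2:11  n3:11  n4:6  n5:0 — peak 11.

11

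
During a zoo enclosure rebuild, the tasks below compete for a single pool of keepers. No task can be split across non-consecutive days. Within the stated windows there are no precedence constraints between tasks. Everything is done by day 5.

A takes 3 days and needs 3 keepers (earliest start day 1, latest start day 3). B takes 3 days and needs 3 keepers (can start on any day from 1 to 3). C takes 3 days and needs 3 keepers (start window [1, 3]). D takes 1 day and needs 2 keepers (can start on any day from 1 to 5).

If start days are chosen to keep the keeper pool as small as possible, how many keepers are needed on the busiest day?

Early-start (A@1, B@1, C@1, D@1) gives peak 11: d1:11  d2:9  d3:9  d4:0  d5:0.
Shift D→4.
Schedule A@1, B@1, C@1, D@4: d1:9  d2:9  d3:9  d4:2  d5:0 — peak 9.

9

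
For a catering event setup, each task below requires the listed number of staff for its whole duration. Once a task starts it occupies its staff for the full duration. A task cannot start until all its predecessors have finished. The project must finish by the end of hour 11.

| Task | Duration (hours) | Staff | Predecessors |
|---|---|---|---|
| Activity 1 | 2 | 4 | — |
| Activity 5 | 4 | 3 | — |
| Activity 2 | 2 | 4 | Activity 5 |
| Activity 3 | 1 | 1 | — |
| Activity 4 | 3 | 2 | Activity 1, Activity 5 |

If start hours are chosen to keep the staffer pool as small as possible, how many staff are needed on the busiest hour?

4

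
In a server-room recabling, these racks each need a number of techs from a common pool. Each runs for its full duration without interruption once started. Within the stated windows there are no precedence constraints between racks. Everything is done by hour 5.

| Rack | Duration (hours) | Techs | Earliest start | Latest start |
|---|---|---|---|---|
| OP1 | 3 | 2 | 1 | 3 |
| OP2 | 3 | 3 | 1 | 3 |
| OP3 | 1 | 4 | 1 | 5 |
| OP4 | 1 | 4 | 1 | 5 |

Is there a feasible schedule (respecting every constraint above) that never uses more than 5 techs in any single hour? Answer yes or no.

yes

Schedule OP1@1, OP2@1, OP3@4, OP4@5: h1:5  h2:5  h3:5  h4:4  h5:4 — peak 5 ≤ 5.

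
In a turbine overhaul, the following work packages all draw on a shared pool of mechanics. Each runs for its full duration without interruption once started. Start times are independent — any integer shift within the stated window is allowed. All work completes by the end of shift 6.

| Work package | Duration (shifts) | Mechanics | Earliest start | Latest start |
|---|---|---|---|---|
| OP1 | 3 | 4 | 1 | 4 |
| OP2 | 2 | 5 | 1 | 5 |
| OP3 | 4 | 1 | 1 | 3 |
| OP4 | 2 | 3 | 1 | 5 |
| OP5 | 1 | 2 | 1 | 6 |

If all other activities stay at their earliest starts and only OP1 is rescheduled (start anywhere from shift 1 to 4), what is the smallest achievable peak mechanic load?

OP1@1: s1:15  s2:13  s3:5  s4:1  s5:0  s6:0 → peak 15
OP1@2: s1:11  s2:13  s3:5  s4:5  s5:0  s6:0 → peak 13
OP1@3: s1:11  s2:9  s3:5  s4:5  s5:4  s6:0 → peak 11
OP1@4: s1:11  s2:9  s3:1  s4:5  s5:4  s6:4 → peak 11
Best is OP1@3, peak 11.

11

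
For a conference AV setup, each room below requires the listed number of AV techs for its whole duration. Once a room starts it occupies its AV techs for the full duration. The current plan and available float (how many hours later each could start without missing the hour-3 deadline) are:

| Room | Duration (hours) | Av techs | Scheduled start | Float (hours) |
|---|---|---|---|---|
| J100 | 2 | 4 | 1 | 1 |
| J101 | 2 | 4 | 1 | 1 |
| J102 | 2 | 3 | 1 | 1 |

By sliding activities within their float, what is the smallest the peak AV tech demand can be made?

11

Schedule J100@1, J101@1, J102@1: h1:11  h2:11  h3:0 — peak 11.
No arrangement of the 8 feasible schedules does better.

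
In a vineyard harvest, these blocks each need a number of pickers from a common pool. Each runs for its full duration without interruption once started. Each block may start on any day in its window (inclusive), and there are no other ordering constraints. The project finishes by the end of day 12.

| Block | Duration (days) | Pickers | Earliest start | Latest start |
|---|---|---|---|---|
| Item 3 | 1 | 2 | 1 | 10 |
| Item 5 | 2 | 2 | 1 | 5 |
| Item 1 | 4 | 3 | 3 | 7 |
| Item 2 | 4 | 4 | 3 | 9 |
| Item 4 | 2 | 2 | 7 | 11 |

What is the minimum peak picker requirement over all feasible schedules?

Early-start (Item 3@1, Item 5@1, Item 1@3, Item 2@3, Item 4@7) gives peak 7: d1:4  d2:2  d3:7  d4:7  d5:7  d6:7  d7:2  d8:2  d9:0  d10:0  d11:0  d12:0.
Shift Item 2→7, Item 4→11.
Schedule Item 3@1, Item 5@1, Item 1@3, Item 2@7, Item 4@11: d1:4  d2:2  d3:3  d4:3  d5:3  d6:3  d7:4  d8:4  d9:4  d10:4  d11:2  d12:2 — peak 4.
Total picker-days = 38 over 12 days ⇒ peak ≥ ⌈38/12⌉ = 4, so 4 is optimal.

4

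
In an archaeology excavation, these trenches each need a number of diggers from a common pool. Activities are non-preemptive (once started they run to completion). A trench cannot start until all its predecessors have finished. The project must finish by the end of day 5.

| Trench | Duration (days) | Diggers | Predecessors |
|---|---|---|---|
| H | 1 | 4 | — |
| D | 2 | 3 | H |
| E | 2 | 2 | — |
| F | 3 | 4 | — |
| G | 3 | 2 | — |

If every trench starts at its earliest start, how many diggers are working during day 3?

At early start, day 3 has: D, F, G.
Demand: 3 + 4 + 2 = 9.

9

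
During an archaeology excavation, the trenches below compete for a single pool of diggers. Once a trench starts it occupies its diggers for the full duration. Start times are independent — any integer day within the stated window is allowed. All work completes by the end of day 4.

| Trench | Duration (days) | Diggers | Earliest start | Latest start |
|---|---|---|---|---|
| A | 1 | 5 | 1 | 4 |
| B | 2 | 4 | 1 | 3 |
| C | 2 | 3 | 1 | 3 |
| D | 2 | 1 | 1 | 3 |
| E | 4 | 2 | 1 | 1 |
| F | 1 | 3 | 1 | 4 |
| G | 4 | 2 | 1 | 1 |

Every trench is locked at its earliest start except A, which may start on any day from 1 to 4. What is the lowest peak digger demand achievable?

A@1: d1:20  d2:12  d3:4  d4:4 → peak 20
A@2: d1:15  d2:17  d3:4  d4:4 → peak 17
A@3: d1:15  d2:12  d3:9  d4:4 → peak 15
A@4: d1:15  d2:12  d3:4  d4:9 → peak 15
Best is A@3, peak 15.

15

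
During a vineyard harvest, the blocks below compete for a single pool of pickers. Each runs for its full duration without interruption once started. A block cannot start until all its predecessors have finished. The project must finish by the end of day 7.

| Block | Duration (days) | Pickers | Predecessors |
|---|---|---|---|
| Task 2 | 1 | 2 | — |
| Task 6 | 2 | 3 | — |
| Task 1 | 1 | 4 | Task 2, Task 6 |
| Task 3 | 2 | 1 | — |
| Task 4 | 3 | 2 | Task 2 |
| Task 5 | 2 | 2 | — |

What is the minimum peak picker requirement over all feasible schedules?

4

Early-start (Task 2@1, Task 6@1, Task 1@3, Task 3@1, Task 4@2, Task 5@1) gives peak 8: d1:8  d2:8  d3:6  d4:2  d5:0  d6:0  d7:0.
Shift Task 6→2, Task 1→4, Task 4→5, Task 5→5.
Schedule Task 2@1, Task 6@2, Task 1@4, Task 3@1, Task 4@5, Task 5@5: d1:3  d2:4  d3:3  d4:4  d5:4  d6:4  d7:2 — peak 4.
Total picker-days = 24 over 7 days ⇒ peak ≥ ⌈24/7⌉ = 4, so 4 is optimal.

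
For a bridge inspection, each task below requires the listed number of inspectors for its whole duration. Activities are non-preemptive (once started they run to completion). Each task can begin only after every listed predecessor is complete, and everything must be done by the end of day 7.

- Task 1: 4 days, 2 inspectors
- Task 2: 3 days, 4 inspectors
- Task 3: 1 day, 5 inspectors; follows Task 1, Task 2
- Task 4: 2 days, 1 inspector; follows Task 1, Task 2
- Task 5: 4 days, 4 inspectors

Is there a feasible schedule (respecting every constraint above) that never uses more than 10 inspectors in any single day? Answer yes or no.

yes

Schedule Task 1@1, Task 2@1, Task 3@5, Task 4@6, Task 5@4: d1:6  d2:6  d3:6  d4:6  d5:9  d6:5  d7:5 — peak 9 ≤ 10.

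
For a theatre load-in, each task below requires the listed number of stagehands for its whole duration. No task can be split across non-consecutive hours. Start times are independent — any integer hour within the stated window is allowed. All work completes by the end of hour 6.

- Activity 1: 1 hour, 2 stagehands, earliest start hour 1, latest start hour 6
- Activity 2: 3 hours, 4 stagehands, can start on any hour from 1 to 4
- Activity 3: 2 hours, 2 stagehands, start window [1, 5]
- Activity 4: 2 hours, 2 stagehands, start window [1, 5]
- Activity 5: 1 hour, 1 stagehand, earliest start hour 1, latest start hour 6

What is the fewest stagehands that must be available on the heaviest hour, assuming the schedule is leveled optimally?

4

Early-start (Activity 1@1, Activity 2@1, Activity 3@1, Activity 4@1, Activity 5@1) gives peak 11: h1:11  h2:8  h3:4  h4:0  h5:0  h6:0.
Shift Activity 2→2, Activity 3→5, Activity 4→5.
Schedule Activity 1@1, Activity 2@2, Activity 3@5, Activity 4@5, Activity 5@1: h1:3  h2:4  h3:4  h4:4  h5:4  h6:4 — peak 4.
Total stagehand-hours = 23 over 6 hours ⇒ peak ≥ ⌈23/6⌉ = 4, so 4 is optimal.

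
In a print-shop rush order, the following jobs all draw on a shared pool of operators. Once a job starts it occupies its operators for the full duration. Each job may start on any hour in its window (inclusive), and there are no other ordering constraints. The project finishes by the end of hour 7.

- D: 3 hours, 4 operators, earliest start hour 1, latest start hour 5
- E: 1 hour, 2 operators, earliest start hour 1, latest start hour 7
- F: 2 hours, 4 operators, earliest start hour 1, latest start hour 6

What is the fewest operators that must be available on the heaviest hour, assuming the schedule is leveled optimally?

4

Early-start (D@1, E@1, F@1) gives peak 10: h1:10  h2:8  h3:4  h4:0  h5:0  h6:0  h7:0.
Shift E→4, F→5.
Schedule D@1, E@4, F@5: h1:4  h2:4  h3:4  h4:2  h5:4  h6:4  h7:0 — peak 4.
Total operator-hours = 22 over 7 hours ⇒ peak ≥ ⌈22/7⌉ = 4, so 4 is optimal.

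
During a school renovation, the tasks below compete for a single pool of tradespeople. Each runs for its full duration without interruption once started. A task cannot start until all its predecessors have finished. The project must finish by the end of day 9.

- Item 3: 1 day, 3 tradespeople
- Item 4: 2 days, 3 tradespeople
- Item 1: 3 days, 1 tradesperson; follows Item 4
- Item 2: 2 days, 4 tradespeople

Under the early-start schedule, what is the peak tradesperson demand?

10

Early-start schedule: Item 3@1, Item 4@1, Item 1@3, Item 2@1.
Load per day: day 1: 10, day 2: 7, day 3: 1, day 4: 1, day 5: 1, day 6: 0, day 7: 0, day 8: 0, day 9: 0.
Peak is 10.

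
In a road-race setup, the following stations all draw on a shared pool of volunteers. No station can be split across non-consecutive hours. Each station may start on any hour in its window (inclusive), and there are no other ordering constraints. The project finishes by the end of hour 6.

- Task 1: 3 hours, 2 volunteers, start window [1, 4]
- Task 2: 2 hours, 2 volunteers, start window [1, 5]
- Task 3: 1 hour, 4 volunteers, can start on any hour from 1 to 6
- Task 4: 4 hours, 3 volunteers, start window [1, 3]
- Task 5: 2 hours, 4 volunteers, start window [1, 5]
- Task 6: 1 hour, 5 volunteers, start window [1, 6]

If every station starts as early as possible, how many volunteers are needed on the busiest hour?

Early-start schedule: Task 1@1, Task 2@1, Task 3@1, Task 4@1, Task 5@1, Task 6@1.
Load per hour: hour 1: 20, hour 2: 11, hour 3: 5, hour 4: 3, hour 5: 0, hour 6: 0.
Peak is 20.

20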